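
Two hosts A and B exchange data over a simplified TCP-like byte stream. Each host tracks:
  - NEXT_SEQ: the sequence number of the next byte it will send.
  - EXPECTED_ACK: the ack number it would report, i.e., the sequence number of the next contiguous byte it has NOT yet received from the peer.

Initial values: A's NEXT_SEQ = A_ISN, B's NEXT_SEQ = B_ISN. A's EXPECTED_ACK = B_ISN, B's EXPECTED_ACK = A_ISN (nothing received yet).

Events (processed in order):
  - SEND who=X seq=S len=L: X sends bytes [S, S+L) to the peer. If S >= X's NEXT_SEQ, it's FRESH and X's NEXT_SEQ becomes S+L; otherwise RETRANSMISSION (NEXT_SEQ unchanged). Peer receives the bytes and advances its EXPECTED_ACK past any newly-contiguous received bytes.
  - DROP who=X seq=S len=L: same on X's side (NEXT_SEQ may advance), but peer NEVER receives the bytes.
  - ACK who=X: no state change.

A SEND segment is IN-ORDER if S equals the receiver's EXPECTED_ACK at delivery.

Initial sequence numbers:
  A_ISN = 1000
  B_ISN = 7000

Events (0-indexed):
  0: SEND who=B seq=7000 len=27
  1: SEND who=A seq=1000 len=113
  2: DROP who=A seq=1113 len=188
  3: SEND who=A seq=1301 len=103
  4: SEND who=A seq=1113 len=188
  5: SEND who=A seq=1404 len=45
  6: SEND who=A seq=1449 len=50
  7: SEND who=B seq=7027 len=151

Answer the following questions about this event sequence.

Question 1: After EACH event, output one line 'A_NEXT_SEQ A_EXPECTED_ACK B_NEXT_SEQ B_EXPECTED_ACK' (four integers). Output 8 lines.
1000 7027 7027 1000
1113 7027 7027 1113
1301 7027 7027 1113
1404 7027 7027 1113
1404 7027 7027 1404
1449 7027 7027 1449
1499 7027 7027 1499
1499 7178 7178 1499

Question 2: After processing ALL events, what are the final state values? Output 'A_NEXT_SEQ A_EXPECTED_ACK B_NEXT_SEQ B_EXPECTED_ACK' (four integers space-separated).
Answer: 1499 7178 7178 1499

Derivation:
After event 0: A_seq=1000 A_ack=7027 B_seq=7027 B_ack=1000
After event 1: A_seq=1113 A_ack=7027 B_seq=7027 B_ack=1113
After event 2: A_seq=1301 A_ack=7027 B_seq=7027 B_ack=1113
After event 3: A_seq=1404 A_ack=7027 B_seq=7027 B_ack=1113
After event 4: A_seq=1404 A_ack=7027 B_seq=7027 B_ack=1404
After event 5: A_seq=1449 A_ack=7027 B_seq=7027 B_ack=1449
After event 6: A_seq=1499 A_ack=7027 B_seq=7027 B_ack=1499
After event 7: A_seq=1499 A_ack=7178 B_seq=7178 B_ack=1499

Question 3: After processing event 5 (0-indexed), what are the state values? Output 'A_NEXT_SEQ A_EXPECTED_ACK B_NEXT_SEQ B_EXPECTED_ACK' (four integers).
After event 0: A_seq=1000 A_ack=7027 B_seq=7027 B_ack=1000
After event 1: A_seq=1113 A_ack=7027 B_seq=7027 B_ack=1113
After event 2: A_seq=1301 A_ack=7027 B_seq=7027 B_ack=1113
After event 3: A_seq=1404 A_ack=7027 B_seq=7027 B_ack=1113
After event 4: A_seq=1404 A_ack=7027 B_seq=7027 B_ack=1404
After event 5: A_seq=1449 A_ack=7027 B_seq=7027 B_ack=1449

1449 7027 7027 1449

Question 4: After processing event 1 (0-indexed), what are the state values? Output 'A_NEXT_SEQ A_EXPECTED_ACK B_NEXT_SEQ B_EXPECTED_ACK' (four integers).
After event 0: A_seq=1000 A_ack=7027 B_seq=7027 B_ack=1000
After event 1: A_seq=1113 A_ack=7027 B_seq=7027 B_ack=1113

1113 7027 7027 1113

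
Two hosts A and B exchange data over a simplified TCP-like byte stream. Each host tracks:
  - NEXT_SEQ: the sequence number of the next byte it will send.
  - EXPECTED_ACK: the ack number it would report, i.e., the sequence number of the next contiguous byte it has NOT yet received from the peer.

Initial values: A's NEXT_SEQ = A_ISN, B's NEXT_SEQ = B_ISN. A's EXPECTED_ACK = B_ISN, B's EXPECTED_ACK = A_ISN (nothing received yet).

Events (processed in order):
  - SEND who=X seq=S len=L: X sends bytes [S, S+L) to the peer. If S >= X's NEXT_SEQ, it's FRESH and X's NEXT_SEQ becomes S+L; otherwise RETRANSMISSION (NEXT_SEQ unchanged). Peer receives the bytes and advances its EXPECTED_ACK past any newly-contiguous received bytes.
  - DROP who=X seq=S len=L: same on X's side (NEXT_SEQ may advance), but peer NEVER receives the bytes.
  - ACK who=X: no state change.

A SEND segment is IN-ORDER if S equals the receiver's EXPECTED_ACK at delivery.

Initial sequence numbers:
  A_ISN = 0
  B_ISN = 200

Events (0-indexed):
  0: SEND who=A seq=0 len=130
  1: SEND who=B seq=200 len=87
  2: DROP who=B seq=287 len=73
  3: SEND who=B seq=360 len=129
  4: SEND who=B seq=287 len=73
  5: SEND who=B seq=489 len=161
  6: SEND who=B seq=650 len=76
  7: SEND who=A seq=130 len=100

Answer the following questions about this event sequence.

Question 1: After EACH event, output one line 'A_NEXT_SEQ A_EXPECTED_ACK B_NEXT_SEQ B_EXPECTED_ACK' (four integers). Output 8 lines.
130 200 200 130
130 287 287 130
130 287 360 130
130 287 489 130
130 489 489 130
130 650 650 130
130 726 726 130
230 726 726 230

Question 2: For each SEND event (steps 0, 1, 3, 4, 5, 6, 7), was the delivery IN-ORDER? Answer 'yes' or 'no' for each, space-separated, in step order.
Step 0: SEND seq=0 -> in-order
Step 1: SEND seq=200 -> in-order
Step 3: SEND seq=360 -> out-of-order
Step 4: SEND seq=287 -> in-order
Step 5: SEND seq=489 -> in-order
Step 6: SEND seq=650 -> in-order
Step 7: SEND seq=130 -> in-order

Answer: yes yes no yes yes yes yes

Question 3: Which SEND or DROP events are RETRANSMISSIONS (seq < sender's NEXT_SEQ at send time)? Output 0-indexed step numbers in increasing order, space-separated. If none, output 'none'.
Answer: 4

Derivation:
Step 0: SEND seq=0 -> fresh
Step 1: SEND seq=200 -> fresh
Step 2: DROP seq=287 -> fresh
Step 3: SEND seq=360 -> fresh
Step 4: SEND seq=287 -> retransmit
Step 5: SEND seq=489 -> fresh
Step 6: SEND seq=650 -> fresh
Step 7: SEND seq=130 -> fresh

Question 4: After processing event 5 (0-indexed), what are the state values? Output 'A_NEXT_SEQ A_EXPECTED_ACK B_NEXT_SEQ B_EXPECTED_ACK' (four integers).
After event 0: A_seq=130 A_ack=200 B_seq=200 B_ack=130
After event 1: A_seq=130 A_ack=287 B_seq=287 B_ack=130
After event 2: A_seq=130 A_ack=287 B_seq=360 B_ack=130
After event 3: A_seq=130 A_ack=287 B_seq=489 B_ack=130
After event 4: A_seq=130 A_ack=489 B_seq=489 B_ack=130
After event 5: A_seq=130 A_ack=650 B_seq=650 B_ack=130

130 650 650 130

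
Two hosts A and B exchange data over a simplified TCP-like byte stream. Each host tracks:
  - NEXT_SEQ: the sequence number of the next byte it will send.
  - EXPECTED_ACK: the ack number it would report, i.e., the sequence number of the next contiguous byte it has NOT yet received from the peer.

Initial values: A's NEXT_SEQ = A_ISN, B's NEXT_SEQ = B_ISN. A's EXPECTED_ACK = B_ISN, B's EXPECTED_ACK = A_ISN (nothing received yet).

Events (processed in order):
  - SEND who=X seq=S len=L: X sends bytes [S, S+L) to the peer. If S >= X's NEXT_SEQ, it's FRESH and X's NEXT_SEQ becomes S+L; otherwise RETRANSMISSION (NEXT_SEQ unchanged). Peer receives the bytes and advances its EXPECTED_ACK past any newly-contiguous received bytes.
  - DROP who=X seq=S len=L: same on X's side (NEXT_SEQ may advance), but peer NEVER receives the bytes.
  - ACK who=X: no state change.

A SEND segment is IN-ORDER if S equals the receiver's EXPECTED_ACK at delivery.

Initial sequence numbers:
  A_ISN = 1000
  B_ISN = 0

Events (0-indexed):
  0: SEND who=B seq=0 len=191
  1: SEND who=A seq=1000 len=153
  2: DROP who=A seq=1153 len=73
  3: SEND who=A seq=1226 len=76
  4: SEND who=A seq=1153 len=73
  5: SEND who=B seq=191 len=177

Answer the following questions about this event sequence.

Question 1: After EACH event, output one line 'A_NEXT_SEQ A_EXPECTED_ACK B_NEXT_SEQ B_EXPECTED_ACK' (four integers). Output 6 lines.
1000 191 191 1000
1153 191 191 1153
1226 191 191 1153
1302 191 191 1153
1302 191 191 1302
1302 368 368 1302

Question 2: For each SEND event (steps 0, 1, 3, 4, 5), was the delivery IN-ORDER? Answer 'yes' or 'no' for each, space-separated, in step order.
Step 0: SEND seq=0 -> in-order
Step 1: SEND seq=1000 -> in-order
Step 3: SEND seq=1226 -> out-of-order
Step 4: SEND seq=1153 -> in-order
Step 5: SEND seq=191 -> in-order

Answer: yes yes no yes yes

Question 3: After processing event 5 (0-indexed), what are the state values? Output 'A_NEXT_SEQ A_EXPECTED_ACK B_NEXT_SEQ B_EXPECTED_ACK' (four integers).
After event 0: A_seq=1000 A_ack=191 B_seq=191 B_ack=1000
After event 1: A_seq=1153 A_ack=191 B_seq=191 B_ack=1153
After event 2: A_seq=1226 A_ack=191 B_seq=191 B_ack=1153
After event 3: A_seq=1302 A_ack=191 B_seq=191 B_ack=1153
After event 4: A_seq=1302 A_ack=191 B_seq=191 B_ack=1302
After event 5: A_seq=1302 A_ack=368 B_seq=368 B_ack=1302

1302 368 368 1302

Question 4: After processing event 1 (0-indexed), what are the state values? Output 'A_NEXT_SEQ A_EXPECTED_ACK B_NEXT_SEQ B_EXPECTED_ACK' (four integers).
After event 0: A_seq=1000 A_ack=191 B_seq=191 B_ack=1000
After event 1: A_seq=1153 A_ack=191 B_seq=191 B_ack=1153

1153 191 191 1153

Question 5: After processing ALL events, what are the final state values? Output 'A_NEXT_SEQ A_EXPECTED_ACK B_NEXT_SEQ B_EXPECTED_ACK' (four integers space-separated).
Answer: 1302 368 368 1302

Derivation:
After event 0: A_seq=1000 A_ack=191 B_seq=191 B_ack=1000
After event 1: A_seq=1153 A_ack=191 B_seq=191 B_ack=1153
After event 2: A_seq=1226 A_ack=191 B_seq=191 B_ack=1153
After event 3: A_seq=1302 A_ack=191 B_seq=191 B_ack=1153
After event 4: A_seq=1302 A_ack=191 B_seq=191 B_ack=1302
After event 5: A_seq=1302 A_ack=368 B_seq=368 B_ack=1302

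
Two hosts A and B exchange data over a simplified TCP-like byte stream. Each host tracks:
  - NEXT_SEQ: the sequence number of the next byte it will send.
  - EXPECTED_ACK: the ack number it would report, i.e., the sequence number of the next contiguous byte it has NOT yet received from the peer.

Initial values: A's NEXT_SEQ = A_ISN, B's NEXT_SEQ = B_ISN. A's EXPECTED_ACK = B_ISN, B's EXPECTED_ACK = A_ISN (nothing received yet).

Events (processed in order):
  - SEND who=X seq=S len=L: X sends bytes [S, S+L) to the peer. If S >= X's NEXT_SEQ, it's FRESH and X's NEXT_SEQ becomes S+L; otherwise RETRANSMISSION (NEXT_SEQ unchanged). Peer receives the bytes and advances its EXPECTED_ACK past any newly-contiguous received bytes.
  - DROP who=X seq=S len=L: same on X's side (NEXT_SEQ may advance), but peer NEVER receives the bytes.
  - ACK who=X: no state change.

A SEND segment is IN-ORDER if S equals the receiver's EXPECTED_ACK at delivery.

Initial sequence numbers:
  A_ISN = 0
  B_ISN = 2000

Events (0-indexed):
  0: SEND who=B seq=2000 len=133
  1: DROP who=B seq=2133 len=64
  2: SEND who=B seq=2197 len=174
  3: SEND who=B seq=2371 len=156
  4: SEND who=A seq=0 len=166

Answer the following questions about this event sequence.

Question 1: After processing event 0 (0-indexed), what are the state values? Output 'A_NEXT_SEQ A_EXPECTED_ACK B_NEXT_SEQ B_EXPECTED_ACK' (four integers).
After event 0: A_seq=0 A_ack=2133 B_seq=2133 B_ack=0

0 2133 2133 0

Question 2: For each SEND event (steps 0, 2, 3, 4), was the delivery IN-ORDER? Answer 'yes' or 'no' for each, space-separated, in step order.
Step 0: SEND seq=2000 -> in-order
Step 2: SEND seq=2197 -> out-of-order
Step 3: SEND seq=2371 -> out-of-order
Step 4: SEND seq=0 -> in-order

Answer: yes no no yes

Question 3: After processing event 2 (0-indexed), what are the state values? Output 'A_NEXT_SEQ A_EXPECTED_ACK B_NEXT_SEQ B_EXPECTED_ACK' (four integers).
After event 0: A_seq=0 A_ack=2133 B_seq=2133 B_ack=0
After event 1: A_seq=0 A_ack=2133 B_seq=2197 B_ack=0
After event 2: A_seq=0 A_ack=2133 B_seq=2371 B_ack=0

0 2133 2371 0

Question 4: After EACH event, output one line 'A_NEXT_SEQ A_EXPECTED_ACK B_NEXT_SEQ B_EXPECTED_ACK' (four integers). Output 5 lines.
0 2133 2133 0
0 2133 2197 0
0 2133 2371 0
0 2133 2527 0
166 2133 2527 166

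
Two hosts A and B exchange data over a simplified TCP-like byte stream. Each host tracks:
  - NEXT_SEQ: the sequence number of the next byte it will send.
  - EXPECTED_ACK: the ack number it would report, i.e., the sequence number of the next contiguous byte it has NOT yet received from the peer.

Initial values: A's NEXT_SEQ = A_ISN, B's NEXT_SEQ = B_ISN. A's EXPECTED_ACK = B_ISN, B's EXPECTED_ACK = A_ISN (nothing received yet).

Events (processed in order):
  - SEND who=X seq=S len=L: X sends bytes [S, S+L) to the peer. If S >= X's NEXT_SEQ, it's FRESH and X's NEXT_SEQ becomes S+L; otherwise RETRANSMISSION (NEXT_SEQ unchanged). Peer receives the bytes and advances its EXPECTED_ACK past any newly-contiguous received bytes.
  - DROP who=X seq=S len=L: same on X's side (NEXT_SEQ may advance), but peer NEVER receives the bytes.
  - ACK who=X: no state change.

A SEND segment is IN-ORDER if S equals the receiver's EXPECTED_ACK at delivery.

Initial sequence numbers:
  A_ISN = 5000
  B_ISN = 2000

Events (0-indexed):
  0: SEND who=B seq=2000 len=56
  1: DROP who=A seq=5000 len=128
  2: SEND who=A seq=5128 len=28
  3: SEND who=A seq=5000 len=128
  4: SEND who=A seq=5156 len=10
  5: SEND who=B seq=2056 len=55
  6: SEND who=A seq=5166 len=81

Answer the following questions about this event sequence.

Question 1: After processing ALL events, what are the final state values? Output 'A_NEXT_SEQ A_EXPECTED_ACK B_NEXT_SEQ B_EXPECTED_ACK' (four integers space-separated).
After event 0: A_seq=5000 A_ack=2056 B_seq=2056 B_ack=5000
After event 1: A_seq=5128 A_ack=2056 B_seq=2056 B_ack=5000
After event 2: A_seq=5156 A_ack=2056 B_seq=2056 B_ack=5000
After event 3: A_seq=5156 A_ack=2056 B_seq=2056 B_ack=5156
After event 4: A_seq=5166 A_ack=2056 B_seq=2056 B_ack=5166
After event 5: A_seq=5166 A_ack=2111 B_seq=2111 B_ack=5166
After event 6: A_seq=5247 A_ack=2111 B_seq=2111 B_ack=5247

Answer: 5247 2111 2111 5247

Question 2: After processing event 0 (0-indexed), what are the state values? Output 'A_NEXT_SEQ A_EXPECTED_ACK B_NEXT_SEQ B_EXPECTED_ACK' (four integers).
After event 0: A_seq=5000 A_ack=2056 B_seq=2056 B_ack=5000

5000 2056 2056 5000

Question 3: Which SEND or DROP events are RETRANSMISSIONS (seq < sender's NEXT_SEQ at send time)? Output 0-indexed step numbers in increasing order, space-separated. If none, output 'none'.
Answer: 3

Derivation:
Step 0: SEND seq=2000 -> fresh
Step 1: DROP seq=5000 -> fresh
Step 2: SEND seq=5128 -> fresh
Step 3: SEND seq=5000 -> retransmit
Step 4: SEND seq=5156 -> fresh
Step 5: SEND seq=2056 -> fresh
Step 6: SEND seq=5166 -> fresh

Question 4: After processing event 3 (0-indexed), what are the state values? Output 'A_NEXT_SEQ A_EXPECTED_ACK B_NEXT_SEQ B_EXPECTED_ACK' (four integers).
After event 0: A_seq=5000 A_ack=2056 B_seq=2056 B_ack=5000
After event 1: A_seq=5128 A_ack=2056 B_seq=2056 B_ack=5000
After event 2: A_seq=5156 A_ack=2056 B_seq=2056 B_ack=5000
After event 3: A_seq=5156 A_ack=2056 B_seq=2056 B_ack=5156

5156 2056 2056 5156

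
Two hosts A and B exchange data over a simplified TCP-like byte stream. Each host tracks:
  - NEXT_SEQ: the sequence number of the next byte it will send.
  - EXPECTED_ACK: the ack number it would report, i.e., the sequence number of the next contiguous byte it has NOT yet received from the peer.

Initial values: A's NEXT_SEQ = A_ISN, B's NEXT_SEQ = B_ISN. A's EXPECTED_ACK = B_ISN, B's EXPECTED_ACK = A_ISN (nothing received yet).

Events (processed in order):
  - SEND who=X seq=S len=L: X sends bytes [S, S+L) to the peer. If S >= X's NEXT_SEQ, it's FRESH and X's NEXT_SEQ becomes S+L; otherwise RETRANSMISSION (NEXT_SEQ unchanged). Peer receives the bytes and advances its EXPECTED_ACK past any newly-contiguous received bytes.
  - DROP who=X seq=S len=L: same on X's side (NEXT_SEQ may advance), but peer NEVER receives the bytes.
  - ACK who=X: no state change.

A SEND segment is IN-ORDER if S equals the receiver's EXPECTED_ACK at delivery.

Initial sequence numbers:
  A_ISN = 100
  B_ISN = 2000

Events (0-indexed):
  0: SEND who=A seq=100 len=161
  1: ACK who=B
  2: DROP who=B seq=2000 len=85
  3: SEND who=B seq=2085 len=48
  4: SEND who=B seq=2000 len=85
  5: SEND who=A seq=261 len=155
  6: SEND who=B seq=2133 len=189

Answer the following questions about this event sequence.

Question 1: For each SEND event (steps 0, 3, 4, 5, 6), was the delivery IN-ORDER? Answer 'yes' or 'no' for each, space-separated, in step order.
Step 0: SEND seq=100 -> in-order
Step 3: SEND seq=2085 -> out-of-order
Step 4: SEND seq=2000 -> in-order
Step 5: SEND seq=261 -> in-order
Step 6: SEND seq=2133 -> in-order

Answer: yes no yes yes yes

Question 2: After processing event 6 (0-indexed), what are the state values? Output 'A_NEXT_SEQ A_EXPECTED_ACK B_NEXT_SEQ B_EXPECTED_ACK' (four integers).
After event 0: A_seq=261 A_ack=2000 B_seq=2000 B_ack=261
After event 1: A_seq=261 A_ack=2000 B_seq=2000 B_ack=261
After event 2: A_seq=261 A_ack=2000 B_seq=2085 B_ack=261
After event 3: A_seq=261 A_ack=2000 B_seq=2133 B_ack=261
After event 4: A_seq=261 A_ack=2133 B_seq=2133 B_ack=261
After event 5: A_seq=416 A_ack=2133 B_seq=2133 B_ack=416
After event 6: A_seq=416 A_ack=2322 B_seq=2322 B_ack=416

416 2322 2322 416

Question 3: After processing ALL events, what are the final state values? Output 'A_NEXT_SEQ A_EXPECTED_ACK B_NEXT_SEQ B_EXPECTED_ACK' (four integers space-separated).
After event 0: A_seq=261 A_ack=2000 B_seq=2000 B_ack=261
After event 1: A_seq=261 A_ack=2000 B_seq=2000 B_ack=261
After event 2: A_seq=261 A_ack=2000 B_seq=2085 B_ack=261
After event 3: A_seq=261 A_ack=2000 B_seq=2133 B_ack=261
After event 4: A_seq=261 A_ack=2133 B_seq=2133 B_ack=261
After event 5: A_seq=416 A_ack=2133 B_seq=2133 B_ack=416
After event 6: A_seq=416 A_ack=2322 B_seq=2322 B_ack=416

Answer: 416 2322 2322 416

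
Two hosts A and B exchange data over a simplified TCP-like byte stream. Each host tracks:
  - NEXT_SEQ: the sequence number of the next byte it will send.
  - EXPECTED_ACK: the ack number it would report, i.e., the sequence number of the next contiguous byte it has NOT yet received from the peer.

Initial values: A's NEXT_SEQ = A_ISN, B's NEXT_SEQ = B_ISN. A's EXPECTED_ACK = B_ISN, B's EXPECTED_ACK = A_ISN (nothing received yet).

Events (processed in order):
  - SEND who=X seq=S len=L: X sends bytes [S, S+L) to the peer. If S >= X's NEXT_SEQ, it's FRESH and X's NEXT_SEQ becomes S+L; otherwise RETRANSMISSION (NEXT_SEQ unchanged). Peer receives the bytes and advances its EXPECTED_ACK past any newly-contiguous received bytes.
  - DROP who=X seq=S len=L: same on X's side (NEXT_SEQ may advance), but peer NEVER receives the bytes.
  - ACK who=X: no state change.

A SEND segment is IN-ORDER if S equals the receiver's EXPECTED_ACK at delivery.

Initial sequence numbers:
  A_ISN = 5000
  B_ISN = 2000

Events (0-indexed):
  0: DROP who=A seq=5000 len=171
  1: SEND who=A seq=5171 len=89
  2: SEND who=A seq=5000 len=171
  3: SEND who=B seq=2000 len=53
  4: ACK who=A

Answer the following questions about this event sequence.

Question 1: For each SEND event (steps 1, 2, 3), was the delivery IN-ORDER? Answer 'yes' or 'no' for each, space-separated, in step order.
Answer: no yes yes

Derivation:
Step 1: SEND seq=5171 -> out-of-order
Step 2: SEND seq=5000 -> in-order
Step 3: SEND seq=2000 -> in-order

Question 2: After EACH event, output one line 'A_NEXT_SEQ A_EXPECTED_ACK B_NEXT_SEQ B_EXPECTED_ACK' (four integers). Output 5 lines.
5171 2000 2000 5000
5260 2000 2000 5000
5260 2000 2000 5260
5260 2053 2053 5260
5260 2053 2053 5260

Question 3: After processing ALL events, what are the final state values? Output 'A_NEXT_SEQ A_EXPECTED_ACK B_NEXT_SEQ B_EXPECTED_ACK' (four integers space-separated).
After event 0: A_seq=5171 A_ack=2000 B_seq=2000 B_ack=5000
After event 1: A_seq=5260 A_ack=2000 B_seq=2000 B_ack=5000
After event 2: A_seq=5260 A_ack=2000 B_seq=2000 B_ack=5260
After event 3: A_seq=5260 A_ack=2053 B_seq=2053 B_ack=5260
After event 4: A_seq=5260 A_ack=2053 B_seq=2053 B_ack=5260

Answer: 5260 2053 2053 5260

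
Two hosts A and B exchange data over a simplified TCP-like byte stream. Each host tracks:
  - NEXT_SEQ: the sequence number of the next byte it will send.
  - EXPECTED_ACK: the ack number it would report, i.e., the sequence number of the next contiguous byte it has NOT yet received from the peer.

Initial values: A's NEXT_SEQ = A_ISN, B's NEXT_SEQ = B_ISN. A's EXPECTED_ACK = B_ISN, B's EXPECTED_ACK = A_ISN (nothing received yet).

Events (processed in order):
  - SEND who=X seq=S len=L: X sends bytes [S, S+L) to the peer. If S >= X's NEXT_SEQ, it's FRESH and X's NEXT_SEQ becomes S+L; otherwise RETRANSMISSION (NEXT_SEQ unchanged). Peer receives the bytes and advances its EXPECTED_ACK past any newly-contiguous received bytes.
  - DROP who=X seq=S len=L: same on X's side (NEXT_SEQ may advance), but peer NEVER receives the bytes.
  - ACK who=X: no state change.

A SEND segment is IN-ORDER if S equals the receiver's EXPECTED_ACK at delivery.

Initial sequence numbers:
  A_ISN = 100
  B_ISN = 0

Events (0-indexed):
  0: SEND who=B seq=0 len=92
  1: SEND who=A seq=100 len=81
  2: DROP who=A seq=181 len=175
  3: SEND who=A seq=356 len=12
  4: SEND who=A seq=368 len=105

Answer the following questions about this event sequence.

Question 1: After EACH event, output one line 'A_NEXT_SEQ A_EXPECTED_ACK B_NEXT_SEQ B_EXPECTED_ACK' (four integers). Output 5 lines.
100 92 92 100
181 92 92 181
356 92 92 181
368 92 92 181
473 92 92 181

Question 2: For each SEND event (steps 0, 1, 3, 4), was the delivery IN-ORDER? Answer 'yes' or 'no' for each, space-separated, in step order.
Answer: yes yes no no

Derivation:
Step 0: SEND seq=0 -> in-order
Step 1: SEND seq=100 -> in-order
Step 3: SEND seq=356 -> out-of-order
Step 4: SEND seq=368 -> out-of-order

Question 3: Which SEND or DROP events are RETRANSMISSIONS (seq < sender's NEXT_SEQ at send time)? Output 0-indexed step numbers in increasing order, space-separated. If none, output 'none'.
Step 0: SEND seq=0 -> fresh
Step 1: SEND seq=100 -> fresh
Step 2: DROP seq=181 -> fresh
Step 3: SEND seq=356 -> fresh
Step 4: SEND seq=368 -> fresh

Answer: none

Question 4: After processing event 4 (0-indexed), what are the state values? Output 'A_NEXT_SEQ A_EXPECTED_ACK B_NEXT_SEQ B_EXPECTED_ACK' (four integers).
After event 0: A_seq=100 A_ack=92 B_seq=92 B_ack=100
After event 1: A_seq=181 A_ack=92 B_seq=92 B_ack=181
After event 2: A_seq=356 A_ack=92 B_seq=92 B_ack=181
After event 3: A_seq=368 A_ack=92 B_seq=92 B_ack=181
After event 4: A_seq=473 A_ack=92 B_seq=92 B_ack=181

473 92 92 181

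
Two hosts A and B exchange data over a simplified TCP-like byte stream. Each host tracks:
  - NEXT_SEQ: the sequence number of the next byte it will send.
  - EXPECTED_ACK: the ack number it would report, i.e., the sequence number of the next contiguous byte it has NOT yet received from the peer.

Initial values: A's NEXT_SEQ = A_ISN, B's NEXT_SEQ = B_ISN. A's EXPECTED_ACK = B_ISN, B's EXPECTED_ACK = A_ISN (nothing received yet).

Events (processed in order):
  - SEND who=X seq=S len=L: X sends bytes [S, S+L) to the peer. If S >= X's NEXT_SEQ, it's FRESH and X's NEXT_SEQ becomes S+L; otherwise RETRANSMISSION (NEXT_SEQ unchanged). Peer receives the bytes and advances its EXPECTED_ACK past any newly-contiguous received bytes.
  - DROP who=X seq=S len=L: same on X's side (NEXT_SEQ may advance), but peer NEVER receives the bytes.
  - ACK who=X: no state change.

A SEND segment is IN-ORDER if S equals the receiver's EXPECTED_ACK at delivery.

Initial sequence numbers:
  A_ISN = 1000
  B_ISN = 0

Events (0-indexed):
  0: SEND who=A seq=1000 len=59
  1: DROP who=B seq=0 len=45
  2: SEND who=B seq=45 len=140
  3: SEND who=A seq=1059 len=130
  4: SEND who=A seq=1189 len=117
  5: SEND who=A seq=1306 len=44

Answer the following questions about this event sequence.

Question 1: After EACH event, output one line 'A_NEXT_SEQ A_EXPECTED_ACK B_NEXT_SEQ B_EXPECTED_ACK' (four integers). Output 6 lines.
1059 0 0 1059
1059 0 45 1059
1059 0 185 1059
1189 0 185 1189
1306 0 185 1306
1350 0 185 1350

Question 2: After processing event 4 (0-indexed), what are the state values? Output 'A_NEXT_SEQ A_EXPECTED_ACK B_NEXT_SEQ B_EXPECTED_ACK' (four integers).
After event 0: A_seq=1059 A_ack=0 B_seq=0 B_ack=1059
After event 1: A_seq=1059 A_ack=0 B_seq=45 B_ack=1059
After event 2: A_seq=1059 A_ack=0 B_seq=185 B_ack=1059
After event 3: A_seq=1189 A_ack=0 B_seq=185 B_ack=1189
After event 4: A_seq=1306 A_ack=0 B_seq=185 B_ack=1306

1306 0 185 1306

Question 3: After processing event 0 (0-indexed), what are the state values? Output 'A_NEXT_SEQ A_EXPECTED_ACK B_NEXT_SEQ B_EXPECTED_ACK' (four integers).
After event 0: A_seq=1059 A_ack=0 B_seq=0 B_ack=1059

1059 0 0 1059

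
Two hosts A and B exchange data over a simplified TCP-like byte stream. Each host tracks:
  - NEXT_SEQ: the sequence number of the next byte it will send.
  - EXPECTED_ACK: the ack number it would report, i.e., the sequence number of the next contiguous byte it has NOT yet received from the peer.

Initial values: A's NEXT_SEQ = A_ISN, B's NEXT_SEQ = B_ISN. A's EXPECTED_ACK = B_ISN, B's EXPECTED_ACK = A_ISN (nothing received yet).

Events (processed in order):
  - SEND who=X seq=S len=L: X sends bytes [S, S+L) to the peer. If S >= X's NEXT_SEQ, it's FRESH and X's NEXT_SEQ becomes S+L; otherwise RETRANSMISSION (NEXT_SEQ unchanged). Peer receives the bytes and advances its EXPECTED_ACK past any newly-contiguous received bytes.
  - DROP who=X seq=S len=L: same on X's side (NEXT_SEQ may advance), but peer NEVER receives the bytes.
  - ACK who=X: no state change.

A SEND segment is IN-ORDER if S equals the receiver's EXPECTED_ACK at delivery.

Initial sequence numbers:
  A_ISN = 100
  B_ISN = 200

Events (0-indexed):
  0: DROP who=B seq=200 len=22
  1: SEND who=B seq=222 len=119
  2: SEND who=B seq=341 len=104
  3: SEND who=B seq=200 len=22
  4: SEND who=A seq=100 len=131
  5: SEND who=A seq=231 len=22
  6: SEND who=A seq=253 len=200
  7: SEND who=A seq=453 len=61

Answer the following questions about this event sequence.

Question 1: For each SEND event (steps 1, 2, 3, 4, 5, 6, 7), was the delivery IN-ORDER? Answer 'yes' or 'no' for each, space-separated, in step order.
Answer: no no yes yes yes yes yes

Derivation:
Step 1: SEND seq=222 -> out-of-order
Step 2: SEND seq=341 -> out-of-order
Step 3: SEND seq=200 -> in-order
Step 4: SEND seq=100 -> in-order
Step 5: SEND seq=231 -> in-order
Step 6: SEND seq=253 -> in-order
Step 7: SEND seq=453 -> in-order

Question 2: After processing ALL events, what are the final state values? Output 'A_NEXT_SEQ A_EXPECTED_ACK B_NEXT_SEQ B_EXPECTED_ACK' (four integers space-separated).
Answer: 514 445 445 514

Derivation:
After event 0: A_seq=100 A_ack=200 B_seq=222 B_ack=100
After event 1: A_seq=100 A_ack=200 B_seq=341 B_ack=100
After event 2: A_seq=100 A_ack=200 B_seq=445 B_ack=100
After event 3: A_seq=100 A_ack=445 B_seq=445 B_ack=100
After event 4: A_seq=231 A_ack=445 B_seq=445 B_ack=231
After event 5: A_seq=253 A_ack=445 B_seq=445 B_ack=253
After event 6: A_seq=453 A_ack=445 B_seq=445 B_ack=453
After event 7: A_seq=514 A_ack=445 B_seq=445 B_ack=514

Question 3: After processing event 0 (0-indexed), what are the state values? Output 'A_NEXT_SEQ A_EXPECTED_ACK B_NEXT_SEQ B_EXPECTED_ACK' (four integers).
After event 0: A_seq=100 A_ack=200 B_seq=222 B_ack=100

100 200 222 100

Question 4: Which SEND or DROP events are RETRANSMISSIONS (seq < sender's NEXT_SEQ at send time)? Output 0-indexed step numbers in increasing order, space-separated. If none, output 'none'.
Answer: 3

Derivation:
Step 0: DROP seq=200 -> fresh
Step 1: SEND seq=222 -> fresh
Step 2: SEND seq=341 -> fresh
Step 3: SEND seq=200 -> retransmit
Step 4: SEND seq=100 -> fresh
Step 5: SEND seq=231 -> fresh
Step 6: SEND seq=253 -> fresh
Step 7: SEND seq=453 -> fresh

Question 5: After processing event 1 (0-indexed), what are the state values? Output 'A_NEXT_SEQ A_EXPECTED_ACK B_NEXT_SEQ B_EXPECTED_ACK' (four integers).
After event 0: A_seq=100 A_ack=200 B_seq=222 B_ack=100
After event 1: A_seq=100 A_ack=200 B_seq=341 B_ack=100

100 200 341 100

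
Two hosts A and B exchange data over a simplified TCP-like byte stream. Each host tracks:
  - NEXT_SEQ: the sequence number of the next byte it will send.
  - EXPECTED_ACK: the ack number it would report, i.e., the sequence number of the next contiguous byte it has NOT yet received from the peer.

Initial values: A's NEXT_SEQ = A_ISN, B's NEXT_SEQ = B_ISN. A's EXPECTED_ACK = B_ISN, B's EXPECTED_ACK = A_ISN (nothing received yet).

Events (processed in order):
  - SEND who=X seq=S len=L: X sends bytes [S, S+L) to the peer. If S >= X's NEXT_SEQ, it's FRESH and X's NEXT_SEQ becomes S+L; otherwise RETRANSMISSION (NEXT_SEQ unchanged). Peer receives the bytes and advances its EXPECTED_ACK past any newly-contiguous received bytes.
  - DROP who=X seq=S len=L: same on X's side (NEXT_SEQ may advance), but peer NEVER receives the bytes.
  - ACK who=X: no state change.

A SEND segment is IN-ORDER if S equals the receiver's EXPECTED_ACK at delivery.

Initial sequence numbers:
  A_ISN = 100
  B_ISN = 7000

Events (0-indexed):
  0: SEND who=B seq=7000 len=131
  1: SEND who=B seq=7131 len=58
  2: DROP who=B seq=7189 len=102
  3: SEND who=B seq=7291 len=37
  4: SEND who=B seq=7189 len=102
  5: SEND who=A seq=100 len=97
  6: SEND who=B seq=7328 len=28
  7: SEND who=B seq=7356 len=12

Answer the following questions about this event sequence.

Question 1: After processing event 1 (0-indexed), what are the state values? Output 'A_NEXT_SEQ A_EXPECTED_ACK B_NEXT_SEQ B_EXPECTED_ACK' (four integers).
After event 0: A_seq=100 A_ack=7131 B_seq=7131 B_ack=100
After event 1: A_seq=100 A_ack=7189 B_seq=7189 B_ack=100

100 7189 7189 100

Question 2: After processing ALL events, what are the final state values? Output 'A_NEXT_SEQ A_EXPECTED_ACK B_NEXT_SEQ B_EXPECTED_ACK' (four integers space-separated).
After event 0: A_seq=100 A_ack=7131 B_seq=7131 B_ack=100
After event 1: A_seq=100 A_ack=7189 B_seq=7189 B_ack=100
After event 2: A_seq=100 A_ack=7189 B_seq=7291 B_ack=100
After event 3: A_seq=100 A_ack=7189 B_seq=7328 B_ack=100
After event 4: A_seq=100 A_ack=7328 B_seq=7328 B_ack=100
After event 5: A_seq=197 A_ack=7328 B_seq=7328 B_ack=197
After event 6: A_seq=197 A_ack=7356 B_seq=7356 B_ack=197
After event 7: A_seq=197 A_ack=7368 B_seq=7368 B_ack=197

Answer: 197 7368 7368 197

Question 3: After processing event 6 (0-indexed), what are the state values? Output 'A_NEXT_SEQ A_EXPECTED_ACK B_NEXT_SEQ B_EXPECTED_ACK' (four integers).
After event 0: A_seq=100 A_ack=7131 B_seq=7131 B_ack=100
After event 1: A_seq=100 A_ack=7189 B_seq=7189 B_ack=100
After event 2: A_seq=100 A_ack=7189 B_seq=7291 B_ack=100
After event 3: A_seq=100 A_ack=7189 B_seq=7328 B_ack=100
After event 4: A_seq=100 A_ack=7328 B_seq=7328 B_ack=100
After event 5: A_seq=197 A_ack=7328 B_seq=7328 B_ack=197
After event 6: A_seq=197 A_ack=7356 B_seq=7356 B_ack=197

197 7356 7356 197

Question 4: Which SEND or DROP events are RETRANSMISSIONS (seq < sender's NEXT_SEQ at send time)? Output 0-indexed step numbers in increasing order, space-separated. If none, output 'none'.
Step 0: SEND seq=7000 -> fresh
Step 1: SEND seq=7131 -> fresh
Step 2: DROP seq=7189 -> fresh
Step 3: SEND seq=7291 -> fresh
Step 4: SEND seq=7189 -> retransmit
Step 5: SEND seq=100 -> fresh
Step 6: SEND seq=7328 -> fresh
Step 7: SEND seq=7356 -> fresh

Answer: 4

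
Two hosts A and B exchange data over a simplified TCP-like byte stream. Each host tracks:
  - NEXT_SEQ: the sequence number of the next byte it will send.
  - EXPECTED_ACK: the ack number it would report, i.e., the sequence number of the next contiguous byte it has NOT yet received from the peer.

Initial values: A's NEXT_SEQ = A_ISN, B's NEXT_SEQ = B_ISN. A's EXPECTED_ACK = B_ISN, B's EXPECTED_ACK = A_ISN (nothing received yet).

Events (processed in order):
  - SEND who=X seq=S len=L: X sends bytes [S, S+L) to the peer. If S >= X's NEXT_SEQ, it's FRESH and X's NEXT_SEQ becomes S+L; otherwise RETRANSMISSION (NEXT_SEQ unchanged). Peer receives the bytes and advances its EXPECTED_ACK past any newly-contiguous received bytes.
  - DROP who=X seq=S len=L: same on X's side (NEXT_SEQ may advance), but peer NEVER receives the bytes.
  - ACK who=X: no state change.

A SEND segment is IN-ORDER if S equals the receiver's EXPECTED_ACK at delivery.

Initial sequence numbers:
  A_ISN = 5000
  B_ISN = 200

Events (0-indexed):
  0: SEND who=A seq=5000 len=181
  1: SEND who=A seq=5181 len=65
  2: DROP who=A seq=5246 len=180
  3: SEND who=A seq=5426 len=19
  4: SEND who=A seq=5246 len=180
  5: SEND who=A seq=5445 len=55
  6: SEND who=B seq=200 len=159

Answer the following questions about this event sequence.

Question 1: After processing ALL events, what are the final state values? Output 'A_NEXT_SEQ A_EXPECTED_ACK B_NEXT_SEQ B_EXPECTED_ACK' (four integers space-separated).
Answer: 5500 359 359 5500

Derivation:
After event 0: A_seq=5181 A_ack=200 B_seq=200 B_ack=5181
After event 1: A_seq=5246 A_ack=200 B_seq=200 B_ack=5246
After event 2: A_seq=5426 A_ack=200 B_seq=200 B_ack=5246
After event 3: A_seq=5445 A_ack=200 B_seq=200 B_ack=5246
After event 4: A_seq=5445 A_ack=200 B_seq=200 B_ack=5445
After event 5: A_seq=5500 A_ack=200 B_seq=200 B_ack=5500
After event 6: A_seq=5500 A_ack=359 B_seq=359 B_ack=5500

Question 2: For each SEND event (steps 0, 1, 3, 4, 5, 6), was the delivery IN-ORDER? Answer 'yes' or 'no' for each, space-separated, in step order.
Step 0: SEND seq=5000 -> in-order
Step 1: SEND seq=5181 -> in-order
Step 3: SEND seq=5426 -> out-of-order
Step 4: SEND seq=5246 -> in-order
Step 5: SEND seq=5445 -> in-order
Step 6: SEND seq=200 -> in-order

Answer: yes yes no yes yes yes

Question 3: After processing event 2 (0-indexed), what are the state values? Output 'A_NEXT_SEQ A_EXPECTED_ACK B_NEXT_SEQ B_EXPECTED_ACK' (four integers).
After event 0: A_seq=5181 A_ack=200 B_seq=200 B_ack=5181
After event 1: A_seq=5246 A_ack=200 B_seq=200 B_ack=5246
After event 2: A_seq=5426 A_ack=200 B_seq=200 B_ack=5246

5426 200 200 5246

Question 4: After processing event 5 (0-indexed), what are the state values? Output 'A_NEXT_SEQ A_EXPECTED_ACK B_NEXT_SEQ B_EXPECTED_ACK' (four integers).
After event 0: A_seq=5181 A_ack=200 B_seq=200 B_ack=5181
After event 1: A_seq=5246 A_ack=200 B_seq=200 B_ack=5246
After event 2: A_seq=5426 A_ack=200 B_seq=200 B_ack=5246
After event 3: A_seq=5445 A_ack=200 B_seq=200 B_ack=5246
After event 4: A_seq=5445 A_ack=200 B_seq=200 B_ack=5445
After event 5: A_seq=5500 A_ack=200 B_seq=200 B_ack=5500

5500 200 200 5500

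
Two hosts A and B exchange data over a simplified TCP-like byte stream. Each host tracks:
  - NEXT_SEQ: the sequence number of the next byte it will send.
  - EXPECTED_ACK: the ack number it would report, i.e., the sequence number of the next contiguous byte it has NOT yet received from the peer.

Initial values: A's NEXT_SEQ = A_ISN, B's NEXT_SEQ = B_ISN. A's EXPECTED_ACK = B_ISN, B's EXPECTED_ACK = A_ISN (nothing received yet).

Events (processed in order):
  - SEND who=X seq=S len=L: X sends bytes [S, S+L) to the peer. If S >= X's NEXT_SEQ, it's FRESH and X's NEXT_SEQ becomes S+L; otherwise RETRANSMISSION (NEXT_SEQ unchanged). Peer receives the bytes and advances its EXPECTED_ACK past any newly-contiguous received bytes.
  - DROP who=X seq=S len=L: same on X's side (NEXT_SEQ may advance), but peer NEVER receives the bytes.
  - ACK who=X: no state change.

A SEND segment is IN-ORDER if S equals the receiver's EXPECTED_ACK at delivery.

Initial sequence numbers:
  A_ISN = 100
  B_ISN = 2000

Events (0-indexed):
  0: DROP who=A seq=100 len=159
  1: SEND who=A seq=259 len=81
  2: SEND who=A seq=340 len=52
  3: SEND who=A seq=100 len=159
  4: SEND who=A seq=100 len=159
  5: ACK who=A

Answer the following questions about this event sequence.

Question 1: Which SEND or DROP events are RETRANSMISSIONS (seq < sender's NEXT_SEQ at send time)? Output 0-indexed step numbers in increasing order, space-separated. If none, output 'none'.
Answer: 3 4

Derivation:
Step 0: DROP seq=100 -> fresh
Step 1: SEND seq=259 -> fresh
Step 2: SEND seq=340 -> fresh
Step 3: SEND seq=100 -> retransmit
Step 4: SEND seq=100 -> retransmit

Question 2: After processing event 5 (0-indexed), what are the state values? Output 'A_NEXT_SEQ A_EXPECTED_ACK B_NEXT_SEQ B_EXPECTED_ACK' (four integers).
After event 0: A_seq=259 A_ack=2000 B_seq=2000 B_ack=100
After event 1: A_seq=340 A_ack=2000 B_seq=2000 B_ack=100
After event 2: A_seq=392 A_ack=2000 B_seq=2000 B_ack=100
After event 3: A_seq=392 A_ack=2000 B_seq=2000 B_ack=392
After event 4: A_seq=392 A_ack=2000 B_seq=2000 B_ack=392
After event 5: A_seq=392 A_ack=2000 B_seq=2000 B_ack=392

392 2000 2000 392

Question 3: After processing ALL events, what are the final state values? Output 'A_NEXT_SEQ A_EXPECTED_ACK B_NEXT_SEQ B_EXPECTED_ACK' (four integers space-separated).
Answer: 392 2000 2000 392

Derivation:
After event 0: A_seq=259 A_ack=2000 B_seq=2000 B_ack=100
After event 1: A_seq=340 A_ack=2000 B_seq=2000 B_ack=100
After event 2: A_seq=392 A_ack=2000 B_seq=2000 B_ack=100
After event 3: A_seq=392 A_ack=2000 B_seq=2000 B_ack=392
After event 4: A_seq=392 A_ack=2000 B_seq=2000 B_ack=392
After event 5: A_seq=392 A_ack=2000 B_seq=2000 B_ack=392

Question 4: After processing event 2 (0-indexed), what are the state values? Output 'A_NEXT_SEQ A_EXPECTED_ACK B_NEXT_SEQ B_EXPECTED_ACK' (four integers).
After event 0: A_seq=259 A_ack=2000 B_seq=2000 B_ack=100
After event 1: A_seq=340 A_ack=2000 B_seq=2000 B_ack=100
After event 2: A_seq=392 A_ack=2000 B_seq=2000 B_ack=100

392 2000 2000 100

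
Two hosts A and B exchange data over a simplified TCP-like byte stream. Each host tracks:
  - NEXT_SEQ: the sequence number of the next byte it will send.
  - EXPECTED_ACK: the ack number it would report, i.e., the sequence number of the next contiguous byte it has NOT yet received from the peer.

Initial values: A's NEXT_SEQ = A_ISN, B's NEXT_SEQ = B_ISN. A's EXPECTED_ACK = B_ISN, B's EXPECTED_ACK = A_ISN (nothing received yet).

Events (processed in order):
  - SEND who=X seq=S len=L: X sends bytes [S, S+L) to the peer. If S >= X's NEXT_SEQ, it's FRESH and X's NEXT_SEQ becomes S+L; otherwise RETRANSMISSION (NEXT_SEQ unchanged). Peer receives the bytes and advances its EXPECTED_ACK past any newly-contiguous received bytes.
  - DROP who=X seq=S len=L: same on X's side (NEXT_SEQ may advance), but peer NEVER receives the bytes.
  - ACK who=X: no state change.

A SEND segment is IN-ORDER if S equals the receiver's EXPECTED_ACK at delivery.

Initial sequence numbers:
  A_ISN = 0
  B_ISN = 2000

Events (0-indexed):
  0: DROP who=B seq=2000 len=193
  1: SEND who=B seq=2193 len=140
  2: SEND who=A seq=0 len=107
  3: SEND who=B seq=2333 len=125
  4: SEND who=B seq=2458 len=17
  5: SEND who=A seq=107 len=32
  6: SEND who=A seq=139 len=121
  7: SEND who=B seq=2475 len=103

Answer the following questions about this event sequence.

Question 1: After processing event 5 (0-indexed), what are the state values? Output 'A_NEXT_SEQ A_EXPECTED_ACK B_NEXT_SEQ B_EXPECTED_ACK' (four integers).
After event 0: A_seq=0 A_ack=2000 B_seq=2193 B_ack=0
After event 1: A_seq=0 A_ack=2000 B_seq=2333 B_ack=0
After event 2: A_seq=107 A_ack=2000 B_seq=2333 B_ack=107
After event 3: A_seq=107 A_ack=2000 B_seq=2458 B_ack=107
After event 4: A_seq=107 A_ack=2000 B_seq=2475 B_ack=107
After event 5: A_seq=139 A_ack=2000 B_seq=2475 B_ack=139

139 2000 2475 139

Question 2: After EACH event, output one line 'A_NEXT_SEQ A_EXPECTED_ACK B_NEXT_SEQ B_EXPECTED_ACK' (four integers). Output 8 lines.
0 2000 2193 0
0 2000 2333 0
107 2000 2333 107
107 2000 2458 107
107 2000 2475 107
139 2000 2475 139
260 2000 2475 260
260 2000 2578 260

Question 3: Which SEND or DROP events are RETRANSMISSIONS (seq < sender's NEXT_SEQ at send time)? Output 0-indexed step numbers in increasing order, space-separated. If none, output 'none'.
Step 0: DROP seq=2000 -> fresh
Step 1: SEND seq=2193 -> fresh
Step 2: SEND seq=0 -> fresh
Step 3: SEND seq=2333 -> fresh
Step 4: SEND seq=2458 -> fresh
Step 5: SEND seq=107 -> fresh
Step 6: SEND seq=139 -> fresh
Step 7: SEND seq=2475 -> fresh

Answer: none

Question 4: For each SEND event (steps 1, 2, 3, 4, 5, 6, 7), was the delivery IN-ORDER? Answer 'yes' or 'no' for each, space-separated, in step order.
Step 1: SEND seq=2193 -> out-of-order
Step 2: SEND seq=0 -> in-order
Step 3: SEND seq=2333 -> out-of-order
Step 4: SEND seq=2458 -> out-of-order
Step 5: SEND seq=107 -> in-order
Step 6: SEND seq=139 -> in-order
Step 7: SEND seq=2475 -> out-of-order

Answer: no yes no no yes yes no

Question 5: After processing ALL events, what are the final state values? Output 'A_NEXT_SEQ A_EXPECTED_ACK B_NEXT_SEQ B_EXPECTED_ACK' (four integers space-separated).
After event 0: A_seq=0 A_ack=2000 B_seq=2193 B_ack=0
After event 1: A_seq=0 A_ack=2000 B_seq=2333 B_ack=0
After event 2: A_seq=107 A_ack=2000 B_seq=2333 B_ack=107
After event 3: A_seq=107 A_ack=2000 B_seq=2458 B_ack=107
After event 4: A_seq=107 A_ack=2000 B_seq=2475 B_ack=107
After event 5: A_seq=139 A_ack=2000 B_seq=2475 B_ack=139
After event 6: A_seq=260 A_ack=2000 B_seq=2475 B_ack=260
After event 7: A_seq=260 A_ack=2000 B_seq=2578 B_ack=260

Answer: 260 2000 2578 260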